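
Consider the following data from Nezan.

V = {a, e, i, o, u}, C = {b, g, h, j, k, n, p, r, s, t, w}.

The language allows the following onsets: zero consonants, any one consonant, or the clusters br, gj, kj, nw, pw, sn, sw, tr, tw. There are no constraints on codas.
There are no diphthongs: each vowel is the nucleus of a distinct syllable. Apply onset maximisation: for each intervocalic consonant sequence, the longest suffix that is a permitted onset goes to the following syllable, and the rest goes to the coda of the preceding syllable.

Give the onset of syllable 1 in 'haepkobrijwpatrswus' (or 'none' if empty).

The vowels are a, e, o, i, a, u — 6 nuclei, so 6 syllables.
Between /a/ (V1) and /e/ (V2): hiatus — the boundary sits between the two vowels.
Between /e/ (V2) and /o/ (V3): /pk/; trying suffixes from longest down, /k/ is the first permitted one, so coda /p/ | onset /k/.
Between /o/ (V3) and /i/ (V4): /br/ is a licit onset in full, so it all attaches to the next syllable.
Between /i/ (V4) and /a/ (V5): cluster /jwp/ — the longest permitted-onset suffix is /p/; onset = /p/, preceding coda = /jw/.
Between /a/ (V5) and /u/ (V6): /trsw/ splits as /tr/ + /sw/ (/sw/ is the longest suffix that is a licit onset).
Putting it together: ha.ep.ko.brijw.patr.swus.
Syllable 1 is /ha/: onset /h/, nucleus /a/, coda ∅.

h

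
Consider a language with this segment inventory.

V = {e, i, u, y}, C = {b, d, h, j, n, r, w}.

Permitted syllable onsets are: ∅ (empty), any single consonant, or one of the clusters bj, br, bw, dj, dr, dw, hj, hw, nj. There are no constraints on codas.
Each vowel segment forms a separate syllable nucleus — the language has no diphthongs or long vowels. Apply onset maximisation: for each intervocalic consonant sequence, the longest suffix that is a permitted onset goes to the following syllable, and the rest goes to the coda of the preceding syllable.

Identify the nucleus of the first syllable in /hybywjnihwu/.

y

Nuclei (vowels): y, y, i, u → 4 syllables.
The first nucleus (vowel 1 from the left) is /y/.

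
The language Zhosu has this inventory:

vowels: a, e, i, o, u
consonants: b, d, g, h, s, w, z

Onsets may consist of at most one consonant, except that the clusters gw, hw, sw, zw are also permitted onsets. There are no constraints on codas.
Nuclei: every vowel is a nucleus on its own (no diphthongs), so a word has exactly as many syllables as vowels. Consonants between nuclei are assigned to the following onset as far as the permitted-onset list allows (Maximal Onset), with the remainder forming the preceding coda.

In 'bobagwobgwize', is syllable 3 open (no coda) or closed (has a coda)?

Vowels present: o, a, o, i, e; each is a nucleus, giving 5 syllables.
σ1/σ2 boundary: just /b/ — single C goes to the following onset.
σ2/σ3 boundary: /gw/ — entire cluster is a permitted onset → onset /gw/, coda ∅.
σ3/σ4 boundary: cluster /bgw/ — the longest permitted-onset suffix is /gw/; onset = /gw/, preceding coda = /b/.
σ4/σ5 boundary: /z/ is a single consonant, so it becomes the next onset.
Syllabification: bo.ba.gwob.gwi.ze.
Syllable 3 is /gwob/ with coda /b/, so it is closed.

closed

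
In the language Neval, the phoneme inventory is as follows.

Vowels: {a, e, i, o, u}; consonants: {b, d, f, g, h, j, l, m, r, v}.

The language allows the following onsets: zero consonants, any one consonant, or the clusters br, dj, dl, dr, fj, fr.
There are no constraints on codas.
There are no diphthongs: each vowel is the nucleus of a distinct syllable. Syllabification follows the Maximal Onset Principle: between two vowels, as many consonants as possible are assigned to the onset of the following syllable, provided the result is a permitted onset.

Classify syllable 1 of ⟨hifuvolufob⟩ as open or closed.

Nuclei (vowels): i, u, o, u, o → 5 syllables.
σ1/σ2 boundary: /f/ is a single consonant, so it becomes the next onset.
σ2/σ3 boundary: /v/ → onset of the next syllable (single consonants are always licit onsets).
σ3/σ4 boundary: just /l/ — single C goes to the following onset.
σ4/σ5 boundary: /f/ is a single consonant, so it becomes the next onset.
So the parse is hi.fu.vo.lu.fob.
Syllable 1 is /hi/; it ends in its nucleus with no coda, so it is open.

open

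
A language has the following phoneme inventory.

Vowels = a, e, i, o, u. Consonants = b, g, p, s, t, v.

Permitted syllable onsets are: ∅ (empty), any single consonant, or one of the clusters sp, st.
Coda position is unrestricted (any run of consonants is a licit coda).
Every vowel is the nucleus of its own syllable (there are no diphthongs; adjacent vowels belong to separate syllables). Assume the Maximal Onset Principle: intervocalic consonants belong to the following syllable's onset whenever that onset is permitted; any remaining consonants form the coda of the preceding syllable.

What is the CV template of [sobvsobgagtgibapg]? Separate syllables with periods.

CVCC.CVC.CVCC.CV.CVCC

The vowels are o, o, a, i, a — 5 nuclei, so 5 syllables.
/o…o/ gap (V1→V2): /bvs/; trying suffixes from longest down, /s/ is the first permitted one, so coda /bv/ | onset /s/.
/o…a/ gap (V2→V3): /bg/ splits as /b/ + /g/ (/g/ is the longest suffix that is a licit onset).
/a…i/ gap (V3→V4): /gtg/; trying suffixes from longest down, /g/ is the first permitted one, so coda /gt/ | onset /g/.
/i…a/ gap (V4→V5): just /b/ — single C goes to the following onset.
So the parse is sobv.sob.gagt.gi.bapg.
Mapping each syllable to C/V: /sobv/ → CVCC, /sob/ → CVC, /gagt/ → CVCC, /gi/ → CV, /bapg/ → CVCC.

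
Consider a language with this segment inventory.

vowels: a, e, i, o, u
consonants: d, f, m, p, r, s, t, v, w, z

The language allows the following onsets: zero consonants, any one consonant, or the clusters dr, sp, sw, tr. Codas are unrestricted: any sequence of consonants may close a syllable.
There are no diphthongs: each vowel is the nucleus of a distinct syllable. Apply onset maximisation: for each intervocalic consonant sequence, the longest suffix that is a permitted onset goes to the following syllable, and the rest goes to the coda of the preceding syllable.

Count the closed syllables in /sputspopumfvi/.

The vowels are u, o, u, i — 4 nuclei, so 4 syllables.
σ1/σ2 boundary: /tsp/ splits as /t/ + /sp/ (/sp/ is the longest suffix that is a licit onset).
σ2/σ3 boundary: /p/ is a single consonant, so it becomes the next onset.
σ3/σ4 boundary: /mfv/; trying suffixes from longest down, /v/ is the first permitted one, so coda /mf/ | onset /v/.
Syllabification: sput.spo.pumf.vi.
Classifying each syllable: /sput/ (closed), /spo/ (open), /pumf/ (closed), /vi/ (open).
Closed syllables: 2.

2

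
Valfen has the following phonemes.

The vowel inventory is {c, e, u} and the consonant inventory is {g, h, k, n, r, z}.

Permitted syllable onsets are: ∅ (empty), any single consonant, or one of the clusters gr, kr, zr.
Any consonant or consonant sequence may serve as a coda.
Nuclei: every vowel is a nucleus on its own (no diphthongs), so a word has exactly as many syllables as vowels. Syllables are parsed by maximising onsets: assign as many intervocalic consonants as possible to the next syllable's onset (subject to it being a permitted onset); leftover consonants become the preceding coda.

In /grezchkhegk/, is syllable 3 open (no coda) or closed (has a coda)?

Nuclei (vowels): e, c, e → 3 syllables.
V1 /e/ – V2 /c/: /z/ → onset of the next syllable (single consonants are always licit onsets).
V2 /c/ – V3 /e/: /hkh/; trying suffixes from longest down, /h/ is the first permitted one, so coda /hk/ | onset /h/.
Result: gre.zchk.hegk.
Syllable 3 is /hegk/ with coda /gk/, so it is closed.

closed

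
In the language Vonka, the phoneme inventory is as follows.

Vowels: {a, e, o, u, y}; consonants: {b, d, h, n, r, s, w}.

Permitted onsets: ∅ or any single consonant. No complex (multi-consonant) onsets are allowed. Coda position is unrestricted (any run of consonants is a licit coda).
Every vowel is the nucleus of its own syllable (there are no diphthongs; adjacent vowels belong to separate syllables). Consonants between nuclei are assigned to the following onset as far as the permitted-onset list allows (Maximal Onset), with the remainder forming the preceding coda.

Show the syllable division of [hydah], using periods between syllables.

Vowels present: y, a; each is a nucleus, giving 2 syllables.
Between /y/ (V1) and /a/ (V2): /d/ is a single consonant, so it becomes the next onset.

hy.dah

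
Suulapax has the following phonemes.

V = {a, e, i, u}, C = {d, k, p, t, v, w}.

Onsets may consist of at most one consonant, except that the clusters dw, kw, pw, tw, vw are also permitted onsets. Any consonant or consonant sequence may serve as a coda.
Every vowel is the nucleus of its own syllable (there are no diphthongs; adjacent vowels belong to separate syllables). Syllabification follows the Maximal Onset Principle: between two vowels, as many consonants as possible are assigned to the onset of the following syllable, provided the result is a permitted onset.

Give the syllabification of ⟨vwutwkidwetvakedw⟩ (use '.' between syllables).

Nuclei (vowels): u, i, e, a, e → 5 syllables.
V1 /u/ – V2 /i/: cluster /twk/ — the longest permitted-onset suffix is /k/; onset = /k/, preceding coda = /tw/.
V2 /i/ – V3 /e/: /dw/ — entire cluster is a permitted onset → onset /dw/, coda ∅.
V3 /e/ – V4 /a/: /tv/ splits as /t/ + /v/ (/v/ is the longest suffix that is a licit onset).
V4 /a/ – V5 /e/: just /k/ — single C goes to the following onset.

vwutw.ki.dwet.va.kedw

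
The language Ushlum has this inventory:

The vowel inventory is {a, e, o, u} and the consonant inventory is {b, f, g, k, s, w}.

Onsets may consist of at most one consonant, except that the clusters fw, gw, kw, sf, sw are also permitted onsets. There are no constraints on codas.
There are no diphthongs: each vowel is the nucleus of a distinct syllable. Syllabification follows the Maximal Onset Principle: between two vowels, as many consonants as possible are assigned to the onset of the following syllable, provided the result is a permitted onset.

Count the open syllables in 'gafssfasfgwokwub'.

Nuclei (vowels): a, a, o, u → 4 syllables.
σ1/σ2 boundary: cluster /fssf/ — the longest permitted-onset suffix is /sf/; onset = /sf/, preceding coda = /fs/.
σ2/σ3 boundary: /sfgw/; trying suffixes from longest down, /gw/ is the first permitted one, so coda /sf/ | onset /gw/.
σ3/σ4 boundary: cluster /kw/ — /kw/ is itself a permitted onset, so the whole cluster goes right; preceding coda = ∅.
So the parse is gafs.sfasf.gwo.kwub.
Classifying each syllable: /gafs/ (closed), /sfasf/ (closed), /gwo/ (open), /kwub/ (closed).
Open syllables: 1.

1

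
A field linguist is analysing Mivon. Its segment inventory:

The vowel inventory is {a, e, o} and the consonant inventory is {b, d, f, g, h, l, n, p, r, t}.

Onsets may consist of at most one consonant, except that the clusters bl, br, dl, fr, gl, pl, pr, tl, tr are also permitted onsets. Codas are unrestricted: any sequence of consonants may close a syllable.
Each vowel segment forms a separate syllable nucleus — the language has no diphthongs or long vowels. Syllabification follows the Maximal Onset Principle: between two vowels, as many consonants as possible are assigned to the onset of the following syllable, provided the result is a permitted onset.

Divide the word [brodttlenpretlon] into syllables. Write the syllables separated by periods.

brodt.tlen.pre.tlon

Vowels present: o, e, e, o; each is a nucleus, giving 4 syllables.
σ1/σ2 boundary: cluster /dttl/ — the longest permitted-onset suffix is /tl/; onset = /tl/, preceding coda = /dt/.
σ2/σ3 boundary: cluster /npr/ — the longest permitted-onset suffix is /pr/; onset = /pr/, preceding coda = /n/.
σ3/σ4 boundary: /tl/ is a licit onset in full, so it all attaches to the next syllable.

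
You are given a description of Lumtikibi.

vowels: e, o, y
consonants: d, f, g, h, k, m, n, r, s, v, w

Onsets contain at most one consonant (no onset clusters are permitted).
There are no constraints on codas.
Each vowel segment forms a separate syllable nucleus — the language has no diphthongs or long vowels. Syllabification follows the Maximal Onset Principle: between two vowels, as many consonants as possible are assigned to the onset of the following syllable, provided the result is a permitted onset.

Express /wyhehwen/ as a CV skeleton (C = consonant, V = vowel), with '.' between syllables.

Vowels present: y, e, e; each is a nucleus, giving 3 syllables.
/y…e/ gap (V1→V2): /h/ → onset of the next syllable (single consonants are always licit onsets).
/e…e/ gap (V2→V3): /hw/ splits as /h/ + /w/ (/w/ is the longest suffix that is a licit onset).
Syllabification: wy.heh.wen.
Mapping each syllable to C/V: /wy/ → CV, /heh/ → CVC, /wen/ → CVC.

CV.CVC.CVC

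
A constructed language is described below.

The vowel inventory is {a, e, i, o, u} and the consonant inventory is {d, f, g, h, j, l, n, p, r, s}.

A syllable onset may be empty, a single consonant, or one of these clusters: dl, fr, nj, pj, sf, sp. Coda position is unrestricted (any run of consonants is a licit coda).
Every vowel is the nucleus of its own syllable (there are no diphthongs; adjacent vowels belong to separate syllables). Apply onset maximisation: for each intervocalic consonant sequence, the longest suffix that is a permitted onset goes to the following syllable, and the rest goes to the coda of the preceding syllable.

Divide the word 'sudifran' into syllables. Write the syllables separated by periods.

The vowels are u, i, a — 3 nuclei, so 3 syllables.
Between /u/ (V1) and /i/ (V2): /d/ → onset of the next syllable (single consonants are always licit onsets).
Between /i/ (V2) and /a/ (V3): /fr/ — entire cluster is a permitted onset → onset /fr/, coda ∅.

su.di.fran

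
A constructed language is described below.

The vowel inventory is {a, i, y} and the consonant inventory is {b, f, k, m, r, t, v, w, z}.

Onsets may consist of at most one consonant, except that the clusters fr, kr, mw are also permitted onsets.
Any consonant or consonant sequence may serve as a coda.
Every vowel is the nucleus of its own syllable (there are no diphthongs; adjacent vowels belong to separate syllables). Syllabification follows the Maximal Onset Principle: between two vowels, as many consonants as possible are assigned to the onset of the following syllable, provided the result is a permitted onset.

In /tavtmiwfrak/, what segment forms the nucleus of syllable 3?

a

Nuclei (vowels): a, i, a → 3 syllables.
The third nucleus (vowel 3 from the left) is /a/.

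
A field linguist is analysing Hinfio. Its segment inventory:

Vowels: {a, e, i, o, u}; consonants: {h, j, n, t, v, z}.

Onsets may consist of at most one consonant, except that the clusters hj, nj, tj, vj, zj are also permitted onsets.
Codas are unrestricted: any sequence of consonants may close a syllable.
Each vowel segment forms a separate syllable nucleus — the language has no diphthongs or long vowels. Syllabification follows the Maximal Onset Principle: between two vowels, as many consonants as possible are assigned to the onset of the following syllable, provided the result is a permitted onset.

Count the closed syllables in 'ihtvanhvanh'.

3

The vowels are i, a, a — 3 nuclei, so 3 syllables.
V1 /i/ – V2 /a/: /htv/; trying suffixes from longest down, /v/ is the first permitted one, so coda /ht/ | onset /v/.
V2 /a/ – V3 /a/: /nhv/; trying suffixes from longest down, /v/ is the first permitted one, so coda /nh/ | onset /v/.
So the parse is iht.vanh.vanh.
Classifying each syllable: /iht/ (closed), /vanh/ (closed), /vanh/ (closed).
Closed syllables: 3.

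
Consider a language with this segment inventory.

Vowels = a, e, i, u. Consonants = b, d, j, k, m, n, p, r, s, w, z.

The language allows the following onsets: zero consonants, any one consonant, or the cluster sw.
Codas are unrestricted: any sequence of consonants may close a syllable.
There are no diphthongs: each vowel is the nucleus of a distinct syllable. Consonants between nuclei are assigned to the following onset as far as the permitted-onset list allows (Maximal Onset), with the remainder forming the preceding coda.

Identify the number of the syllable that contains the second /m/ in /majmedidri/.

The vowels are a, e, i, i — 4 nuclei, so 4 syllables.
/a…e/ gap (V1→V2): /jm/; trying suffixes from longest down, /m/ is the first permitted one, so coda /j/ | onset /m/.
/e…i/ gap (V2→V3): /d/ → onset of the next syllable (single consonants are always licit onsets).
/i…i/ gap (V3→V4): /dr/; trying suffixes from longest down, /r/ is the first permitted one, so coda /d/ | onset /r/.
So the parse is maj.me.did.ri.
The second /m/ is in the onset of syllable 2 (/me/).

2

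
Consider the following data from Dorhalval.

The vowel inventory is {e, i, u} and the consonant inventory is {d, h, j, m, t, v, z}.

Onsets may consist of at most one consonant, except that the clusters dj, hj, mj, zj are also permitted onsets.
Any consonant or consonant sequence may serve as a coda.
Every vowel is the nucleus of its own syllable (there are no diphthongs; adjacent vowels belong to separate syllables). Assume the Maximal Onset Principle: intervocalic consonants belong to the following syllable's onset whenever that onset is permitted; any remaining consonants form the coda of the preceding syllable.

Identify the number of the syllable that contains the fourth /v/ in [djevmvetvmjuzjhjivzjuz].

The vowels are e, e, u, i, u — 5 nuclei, so 5 syllables.
/e…e/ gap (V1→V2): /vmv/ — longest licit onset from the right is /v/, leaving /vm/ as coda.
/e…u/ gap (V2→V3): /tvmj/; trying suffixes from longest down, /mj/ is the first permitted one, so coda /tv/ | onset /mj/.
/u…i/ gap (V3→V4): /zjhj/ splits as /zj/ + /hj/ (/hj/ is the longest suffix that is a licit onset).
/i…u/ gap (V4→V5): /vzj/; trying suffixes from longest down, /zj/ is the first permitted one, so coda /v/ | onset /zj/.
Result: djevm.vetv.mjuzj.hjiv.zjuz.
The fourth /v/ is in the coda of syllable 4 (/hjiv/).

4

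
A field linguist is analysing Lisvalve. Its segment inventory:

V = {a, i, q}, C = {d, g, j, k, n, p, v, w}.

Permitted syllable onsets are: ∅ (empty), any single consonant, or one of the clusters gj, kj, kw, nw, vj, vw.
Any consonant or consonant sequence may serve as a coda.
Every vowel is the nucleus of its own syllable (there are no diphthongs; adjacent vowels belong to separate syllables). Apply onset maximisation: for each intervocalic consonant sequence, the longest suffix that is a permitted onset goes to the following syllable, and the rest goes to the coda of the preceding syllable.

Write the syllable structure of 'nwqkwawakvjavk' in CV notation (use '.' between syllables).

The vowels are q, a, a, a — 4 nuclei, so 4 syllables.
σ1/σ2 boundary: /kw/ — entire cluster is a permitted onset → onset /kw/, coda ∅.
σ2/σ3 boundary: /w/ is a single consonant, so it becomes the next onset.
σ3/σ4 boundary: /kvj/ splits as /k/ + /vj/ (/vj/ is the longest suffix that is a licit onset).
So the parse is nwq.kwa.wak.vjavk.
Mapping each syllable to C/V: /nwq/ → CCV, /kwa/ → CCV, /wak/ → CVC, /vjavk/ → CCVCC.

CCV.CCV.CVC.CCVCC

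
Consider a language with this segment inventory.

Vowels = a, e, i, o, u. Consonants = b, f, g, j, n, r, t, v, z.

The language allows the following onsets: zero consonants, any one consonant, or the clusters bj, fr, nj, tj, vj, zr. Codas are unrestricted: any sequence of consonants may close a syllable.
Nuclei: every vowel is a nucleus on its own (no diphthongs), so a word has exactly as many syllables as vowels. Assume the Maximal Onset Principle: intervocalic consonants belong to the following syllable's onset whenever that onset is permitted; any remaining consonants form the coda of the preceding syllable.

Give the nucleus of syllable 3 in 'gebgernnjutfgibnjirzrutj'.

Nuclei (vowels): e, e, u, i, i, u → 6 syllables.
The third nucleus (vowel 3 from the left) is /u/.

u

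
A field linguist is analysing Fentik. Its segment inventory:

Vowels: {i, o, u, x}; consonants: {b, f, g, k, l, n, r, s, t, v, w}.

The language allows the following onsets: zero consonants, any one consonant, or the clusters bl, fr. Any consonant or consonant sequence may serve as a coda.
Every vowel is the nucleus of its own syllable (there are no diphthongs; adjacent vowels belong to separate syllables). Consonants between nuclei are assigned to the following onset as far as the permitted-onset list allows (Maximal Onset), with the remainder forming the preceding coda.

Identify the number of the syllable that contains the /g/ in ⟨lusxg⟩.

2

The vowels are u, x — 2 nuclei, so 2 syllables.
Between /u/ (V1) and /x/ (V2): just /s/ — single C goes to the following onset.
Syllabification: lu.sxg.
The /g/ is in the coda of syllable 2 (/sxg/).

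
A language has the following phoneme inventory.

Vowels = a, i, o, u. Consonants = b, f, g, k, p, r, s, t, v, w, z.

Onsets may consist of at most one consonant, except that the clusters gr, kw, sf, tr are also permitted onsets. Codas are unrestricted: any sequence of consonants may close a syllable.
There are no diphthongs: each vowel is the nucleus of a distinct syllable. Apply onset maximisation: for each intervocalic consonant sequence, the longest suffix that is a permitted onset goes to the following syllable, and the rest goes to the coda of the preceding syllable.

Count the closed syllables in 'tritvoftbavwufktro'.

4

Vowels present: i, o, a, u, o; each is a nucleus, giving 5 syllables.
Between /i/ (V1) and /o/ (V2): /tv/ splits as /t/ + /v/ (/v/ is the longest suffix that is a licit onset).
Between /o/ (V2) and /a/ (V3): /ftb/ — longest licit onset from the right is /b/, leaving /ft/ as coda.
Between /a/ (V3) and /u/ (V4): /vw/ — longest licit onset from the right is /w/, leaving /v/ as coda.
Between /u/ (V4) and /o/ (V5): /fktr/ — longest licit onset from the right is /tr/, leaving /fk/ as coda.
Putting it together: trit.voft.bav.wufk.tro.
Classifying each syllable: /trit/ (closed), /voft/ (closed), /bav/ (closed), /wufk/ (closed), /tro/ (open).
Closed syllables: 4.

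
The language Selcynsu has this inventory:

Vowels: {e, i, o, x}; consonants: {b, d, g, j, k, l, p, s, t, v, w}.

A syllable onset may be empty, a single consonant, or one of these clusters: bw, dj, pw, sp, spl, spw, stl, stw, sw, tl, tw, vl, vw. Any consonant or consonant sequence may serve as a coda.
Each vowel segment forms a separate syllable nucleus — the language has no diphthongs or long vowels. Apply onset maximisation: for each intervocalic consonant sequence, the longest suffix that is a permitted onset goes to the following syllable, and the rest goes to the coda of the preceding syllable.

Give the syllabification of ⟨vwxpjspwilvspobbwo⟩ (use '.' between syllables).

Vowels present: x, i, o, o; each is a nucleus, giving 4 syllables.
Between /x/ (V1) and /i/ (V2): /pjspw/ splits as /pj/ + /spw/ (/spw/ is the longest suffix that is a licit onset).
Between /i/ (V2) and /o/ (V3): /lvsp/; trying suffixes from longest down, /sp/ is the first permitted one, so coda /lv/ | onset /sp/.
Between /o/ (V3) and /o/ (V4): /bbw/; trying suffixes from longest down, /bw/ is the first permitted one, so coda /b/ | onset /bw/.

vwxpj.spwilv.spob.bwo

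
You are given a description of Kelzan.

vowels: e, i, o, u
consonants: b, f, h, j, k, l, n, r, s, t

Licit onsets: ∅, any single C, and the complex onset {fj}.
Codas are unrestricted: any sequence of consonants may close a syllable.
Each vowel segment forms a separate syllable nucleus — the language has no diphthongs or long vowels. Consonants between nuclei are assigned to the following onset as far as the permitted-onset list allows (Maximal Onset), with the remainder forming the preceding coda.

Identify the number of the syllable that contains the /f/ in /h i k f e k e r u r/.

2

Nuclei (vowels): i, e, e, u → 4 syllables.
σ1/σ2 boundary: /kf/; trying suffixes from longest down, /f/ is the first permitted one, so coda /k/ | onset /f/.
σ2/σ3 boundary: /k/ → onset of the next syllable (single consonants are always licit onsets).
σ3/σ4 boundary: /r/ is a single consonant, so it becomes the next onset.
So the parse is hik.fe.ke.rur.
The /f/ is in the onset of syllable 2 (/fe/).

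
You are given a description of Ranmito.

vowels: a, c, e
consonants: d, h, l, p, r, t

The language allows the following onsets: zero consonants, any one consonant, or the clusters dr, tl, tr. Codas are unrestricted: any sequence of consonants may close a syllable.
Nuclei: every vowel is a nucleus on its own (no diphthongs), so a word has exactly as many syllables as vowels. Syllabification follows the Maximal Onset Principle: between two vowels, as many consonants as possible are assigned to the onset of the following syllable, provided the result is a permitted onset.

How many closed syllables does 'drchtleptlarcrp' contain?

Vowels present: c, e, a, c; each is a nucleus, giving 4 syllables.
/c…e/ gap (V1→V2): /htl/; trying suffixes from longest down, /tl/ is the first permitted one, so coda /h/ | onset /tl/.
/e…a/ gap (V2→V3): /ptl/ — longest licit onset from the right is /tl/, leaving /p/ as coda.
/a…c/ gap (V3→V4): /r/ is a single consonant, so it becomes the next onset.
So the parse is drch.tlep.tla.rcrp.
Classifying each syllable: /drch/ (closed), /tlep/ (closed), /tla/ (open), /rcrp/ (closed).
Closed syllables: 3.

3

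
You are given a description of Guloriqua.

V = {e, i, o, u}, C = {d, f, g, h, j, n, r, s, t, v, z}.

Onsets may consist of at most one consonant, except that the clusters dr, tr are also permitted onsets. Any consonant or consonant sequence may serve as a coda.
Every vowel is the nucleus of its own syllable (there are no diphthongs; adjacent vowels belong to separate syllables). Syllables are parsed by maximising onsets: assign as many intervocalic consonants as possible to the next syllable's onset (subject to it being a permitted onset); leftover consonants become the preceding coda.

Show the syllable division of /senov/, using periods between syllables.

se.nov

Nuclei (vowels): e, o → 2 syllables.
σ1/σ2 boundary: /n/ → onset of the next syllable (single consonants are always licit onsets).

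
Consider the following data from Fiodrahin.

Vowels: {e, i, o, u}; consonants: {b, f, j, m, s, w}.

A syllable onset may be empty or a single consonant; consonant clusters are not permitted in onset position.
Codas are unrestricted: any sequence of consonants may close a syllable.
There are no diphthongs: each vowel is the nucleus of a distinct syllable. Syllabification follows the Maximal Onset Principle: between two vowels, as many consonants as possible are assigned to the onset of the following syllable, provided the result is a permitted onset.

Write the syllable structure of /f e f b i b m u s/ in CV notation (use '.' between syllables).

The vowels are e, i, u — 3 nuclei, so 3 syllables.
V1 /e/ – V2 /i/: /fb/ splits as /f/ + /b/ (/b/ is the longest suffix that is a licit onset).
V2 /i/ – V3 /u/: /bm/; trying suffixes from longest down, /m/ is the first permitted one, so coda /b/ | onset /m/.
So the parse is fef.bib.mus.
Mapping each syllable to C/V: /fef/ → CVC, /bib/ → CVC, /mus/ → CVC.

CVC.CVC.CVC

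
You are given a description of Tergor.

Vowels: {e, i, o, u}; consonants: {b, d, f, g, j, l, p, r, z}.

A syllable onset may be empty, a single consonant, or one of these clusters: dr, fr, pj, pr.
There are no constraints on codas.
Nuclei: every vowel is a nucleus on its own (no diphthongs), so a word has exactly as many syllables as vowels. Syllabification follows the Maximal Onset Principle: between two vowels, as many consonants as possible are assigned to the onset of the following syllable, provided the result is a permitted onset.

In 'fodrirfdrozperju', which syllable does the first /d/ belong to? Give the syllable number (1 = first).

The vowels are o, i, o, e, u — 5 nuclei, so 5 syllables.
/o…i/ gap (V1→V2): /dr/ — entire cluster is a permitted onset → onset /dr/, coda ∅.
/i…o/ gap (V2→V3): cluster /rfdr/ — the longest permitted-onset suffix is /dr/; onset = /dr/, preceding coda = /rf/.
/o…e/ gap (V3→V4): /zp/ — longest licit onset from the right is /p/, leaving /z/ as coda.
/e…u/ gap (V4→V5): cluster /rj/ — the longest permitted-onset suffix is /j/; onset = /j/, preceding coda = /r/.
Syllabification: fo.drirf.droz.per.ju.
The first /d/ is in the onset of syllable 2 (/drirf/).

2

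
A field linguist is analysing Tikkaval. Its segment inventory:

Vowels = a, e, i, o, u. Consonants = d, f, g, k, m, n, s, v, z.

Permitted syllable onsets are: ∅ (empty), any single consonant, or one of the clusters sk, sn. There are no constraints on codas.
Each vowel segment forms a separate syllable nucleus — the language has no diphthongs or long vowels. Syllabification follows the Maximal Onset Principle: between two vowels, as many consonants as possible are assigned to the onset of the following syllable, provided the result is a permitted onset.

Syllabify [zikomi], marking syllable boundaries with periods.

Nuclei (vowels): i, o, i → 3 syllables.
Between /i/ (V1) and /o/ (V2): /k/ is a single consonant, so it becomes the next onset.
Between /o/ (V2) and /i/ (V3): /m/ → onset of the next syllable (single consonants are always licit onsets).

zi.ko.mi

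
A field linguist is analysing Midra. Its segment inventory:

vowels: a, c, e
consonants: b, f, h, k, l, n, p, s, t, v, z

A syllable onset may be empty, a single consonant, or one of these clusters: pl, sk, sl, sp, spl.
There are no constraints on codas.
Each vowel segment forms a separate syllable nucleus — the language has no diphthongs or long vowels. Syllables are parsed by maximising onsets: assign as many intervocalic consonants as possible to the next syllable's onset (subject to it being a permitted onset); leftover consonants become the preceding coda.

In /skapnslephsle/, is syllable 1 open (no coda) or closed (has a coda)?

Vowels present: a, e, e; each is a nucleus, giving 3 syllables.
/a…e/ gap (V1→V2): cluster /pnsl/ — the longest permitted-onset suffix is /sl/; onset = /sl/, preceding coda = /pn/.
/e…e/ gap (V2→V3): /phsl/ — longest licit onset from the right is /sl/, leaving /ph/ as coda.
Syllabification: skapn.sleph.sle.
Syllable 1 is /skapn/ with coda /pn/, so it is closed.

closed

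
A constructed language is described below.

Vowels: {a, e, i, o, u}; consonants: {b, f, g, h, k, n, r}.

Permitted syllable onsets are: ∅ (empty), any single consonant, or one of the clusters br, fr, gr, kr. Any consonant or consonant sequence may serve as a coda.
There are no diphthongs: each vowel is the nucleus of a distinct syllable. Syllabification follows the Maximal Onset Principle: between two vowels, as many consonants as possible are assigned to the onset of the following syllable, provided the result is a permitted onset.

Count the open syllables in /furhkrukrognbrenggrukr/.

The vowels are u, u, o, e, u — 5 nuclei, so 5 syllables.
/u…u/ gap (V1→V2): cluster /rhkr/ — the longest permitted-onset suffix is /kr/; onset = /kr/, preceding coda = /rh/.
/u…o/ gap (V2→V3): cluster /kr/ — /kr/ is itself a permitted onset, so the whole cluster goes right; preceding coda = ∅.
/o…e/ gap (V3→V4): /gnbr/ splits as /gn/ + /br/ (/br/ is the longest suffix that is a licit onset).
/e…u/ gap (V4→V5): /nggr/ splits as /ng/ + /gr/ (/gr/ is the longest suffix that is a licit onset).
Putting it together: furh.kru.krogn.breng.grukr.
Classifying each syllable: /furh/ (closed), /kru/ (open), /krogn/ (closed), /breng/ (closed), /grukr/ (closed).
Open syllables: 1.

1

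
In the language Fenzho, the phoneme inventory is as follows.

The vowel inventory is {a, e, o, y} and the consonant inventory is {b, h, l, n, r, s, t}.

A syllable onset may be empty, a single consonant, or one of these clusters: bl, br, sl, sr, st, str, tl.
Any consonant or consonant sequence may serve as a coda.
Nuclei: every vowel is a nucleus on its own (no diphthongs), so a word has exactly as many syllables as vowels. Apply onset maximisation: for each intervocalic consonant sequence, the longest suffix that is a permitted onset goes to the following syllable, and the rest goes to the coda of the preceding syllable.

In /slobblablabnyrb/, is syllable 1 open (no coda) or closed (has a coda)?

Vowels present: o, a, a, y; each is a nucleus, giving 4 syllables.
/o…a/ gap (V1→V2): cluster /bbl/ — the longest permitted-onset suffix is /bl/; onset = /bl/, preceding coda = /b/.
/a…a/ gap (V2→V3): cluster /bl/ — /bl/ is itself a permitted onset, so the whole cluster goes right; preceding coda = ∅.
/a…y/ gap (V3→V4): cluster /bn/ — the longest permitted-onset suffix is /n/; onset = /n/, preceding coda = /b/.
Syllabification: slob.bla.blab.nyrb.
Syllable 1 is /slob/ with coda /b/, so it is closed.

closed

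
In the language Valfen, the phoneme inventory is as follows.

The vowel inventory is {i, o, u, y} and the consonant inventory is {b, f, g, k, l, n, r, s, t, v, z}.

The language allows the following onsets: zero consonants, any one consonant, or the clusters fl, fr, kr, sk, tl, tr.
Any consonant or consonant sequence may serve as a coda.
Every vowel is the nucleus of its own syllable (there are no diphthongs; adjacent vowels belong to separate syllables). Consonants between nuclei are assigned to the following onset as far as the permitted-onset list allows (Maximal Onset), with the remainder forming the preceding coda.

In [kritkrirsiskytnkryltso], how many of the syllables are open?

Vowels present: i, i, i, y, y, o; each is a nucleus, giving 6 syllables.
Between /i/ (V1) and /i/ (V2): cluster /tkr/ — the longest permitted-onset suffix is /kr/; onset = /kr/, preceding coda = /t/.
Between /i/ (V2) and /i/ (V3): /rs/ splits as /r/ + /s/ (/s/ is the longest suffix that is a licit onset).
Between /i/ (V3) and /y/ (V4): /sk/ is a licit onset in full, so it all attaches to the next syllable.
Between /y/ (V4) and /y/ (V5): /tnkr/ splits as /tn/ + /kr/ (/kr/ is the longest suffix that is a licit onset).
Between /y/ (V5) and /o/ (V6): /lts/ — longest licit onset from the right is /s/, leaving /lt/ as coda.
So the parse is krit.krir.si.skytn.krylt.so.
Classifying each syllable: /krit/ (closed), /krir/ (closed), /si/ (open), /skytn/ (closed), /krylt/ (closed), /so/ (open).
Open syllables: 2.

2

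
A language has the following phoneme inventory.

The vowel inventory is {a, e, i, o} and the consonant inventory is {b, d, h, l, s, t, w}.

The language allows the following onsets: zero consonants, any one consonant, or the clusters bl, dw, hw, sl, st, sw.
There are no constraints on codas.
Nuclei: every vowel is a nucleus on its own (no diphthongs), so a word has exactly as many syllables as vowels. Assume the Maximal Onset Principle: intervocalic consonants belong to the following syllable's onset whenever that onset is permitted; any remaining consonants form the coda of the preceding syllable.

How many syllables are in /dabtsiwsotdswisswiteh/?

The vowels are a, i, o, i, i, e — 6 nuclei, so 6 syllables.

6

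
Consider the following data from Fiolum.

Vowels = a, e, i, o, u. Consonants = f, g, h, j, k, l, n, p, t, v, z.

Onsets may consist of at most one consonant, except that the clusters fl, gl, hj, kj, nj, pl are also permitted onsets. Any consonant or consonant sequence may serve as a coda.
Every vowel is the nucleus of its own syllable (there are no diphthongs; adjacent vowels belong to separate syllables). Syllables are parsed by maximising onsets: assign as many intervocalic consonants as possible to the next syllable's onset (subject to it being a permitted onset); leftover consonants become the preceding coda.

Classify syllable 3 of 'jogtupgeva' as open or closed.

open

Nuclei (vowels): o, u, e, a → 4 syllables.
σ1/σ2 boundary: /gt/; trying suffixes from longest down, /t/ is the first permitted one, so coda /g/ | onset /t/.
σ2/σ3 boundary: /pg/ splits as /p/ + /g/ (/g/ is the longest suffix that is a licit onset).
σ3/σ4 boundary: /v/ → onset of the next syllable (single consonants are always licit onsets).
Syllabification: jog.tup.ge.va.
Syllable 3 is /ge/; it ends in its nucleus with no coda, so it is open.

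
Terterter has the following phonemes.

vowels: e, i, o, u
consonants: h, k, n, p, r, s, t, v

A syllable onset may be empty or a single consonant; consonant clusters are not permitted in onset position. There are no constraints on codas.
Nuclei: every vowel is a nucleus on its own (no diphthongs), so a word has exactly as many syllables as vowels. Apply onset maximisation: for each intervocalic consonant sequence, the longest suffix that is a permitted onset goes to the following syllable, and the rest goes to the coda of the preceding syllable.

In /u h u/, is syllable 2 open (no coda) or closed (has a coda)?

The vowels are u, u — 2 nuclei, so 2 syllables.
σ1/σ2 boundary: /h/ → onset of the next syllable (single consonants are always licit onsets).
Result: u.hu.
Syllable 2 is /hu/; it ends in its nucleus with no coda, so it is open.

open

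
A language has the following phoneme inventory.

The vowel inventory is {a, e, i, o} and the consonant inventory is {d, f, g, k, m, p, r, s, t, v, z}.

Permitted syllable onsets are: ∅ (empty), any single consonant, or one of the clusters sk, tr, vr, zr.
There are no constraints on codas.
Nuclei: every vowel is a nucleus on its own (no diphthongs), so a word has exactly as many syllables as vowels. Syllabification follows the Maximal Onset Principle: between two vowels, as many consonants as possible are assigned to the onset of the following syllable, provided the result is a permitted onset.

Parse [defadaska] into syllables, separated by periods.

de.fa.da.ska

Vowels present: e, a, a, a; each is a nucleus, giving 4 syllables.
/e…a/ gap (V1→V2): /f/ is a single consonant, so it becomes the next onset.
/a…a/ gap (V2→V3): just /d/ — single C goes to the following onset.
/a…a/ gap (V3→V4): /sk/ — entire cluster is a permitted onset → onset /sk/, coda ∅.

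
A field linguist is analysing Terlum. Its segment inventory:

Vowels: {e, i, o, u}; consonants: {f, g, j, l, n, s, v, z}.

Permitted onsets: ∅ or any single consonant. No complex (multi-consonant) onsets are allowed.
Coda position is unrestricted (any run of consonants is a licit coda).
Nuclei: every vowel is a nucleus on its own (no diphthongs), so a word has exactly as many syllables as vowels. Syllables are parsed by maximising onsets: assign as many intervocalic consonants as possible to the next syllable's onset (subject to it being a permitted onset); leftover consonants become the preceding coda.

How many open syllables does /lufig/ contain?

Vowels present: u, i; each is a nucleus, giving 2 syllables.
V1 /u/ – V2 /i/: just /f/ — single C goes to the following onset.
So the parse is lu.fig.
Classifying each syllable: /lu/ (open), /fig/ (closed).
Open syllables: 1.

1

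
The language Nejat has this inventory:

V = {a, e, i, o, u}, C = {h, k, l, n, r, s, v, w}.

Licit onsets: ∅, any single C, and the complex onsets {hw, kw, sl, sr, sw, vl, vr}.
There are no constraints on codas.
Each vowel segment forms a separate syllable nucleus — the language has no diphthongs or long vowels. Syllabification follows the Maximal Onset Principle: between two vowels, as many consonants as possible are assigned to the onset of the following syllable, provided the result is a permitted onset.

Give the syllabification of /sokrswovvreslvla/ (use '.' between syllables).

sokr.swov.vresl.vla

The vowels are o, o, e, a — 4 nuclei, so 4 syllables.
σ1/σ2 boundary: cluster /krsw/ — the longest permitted-onset suffix is /sw/; onset = /sw/, preceding coda = /kr/.
σ2/σ3 boundary: /vvr/ splits as /v/ + /vr/ (/vr/ is the longest suffix that is a licit onset).
σ3/σ4 boundary: /slvl/ — longest licit onset from the right is /vl/, leaving /sl/ as coda.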